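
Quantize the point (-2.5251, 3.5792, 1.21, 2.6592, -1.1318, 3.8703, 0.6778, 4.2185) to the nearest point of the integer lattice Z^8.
(-3, 4, 1, 3, -1, 4, 1, 4)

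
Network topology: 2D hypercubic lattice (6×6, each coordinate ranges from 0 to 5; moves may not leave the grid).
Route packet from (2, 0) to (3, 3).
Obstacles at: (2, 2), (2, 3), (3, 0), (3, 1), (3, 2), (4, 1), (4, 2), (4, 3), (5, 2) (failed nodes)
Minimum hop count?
8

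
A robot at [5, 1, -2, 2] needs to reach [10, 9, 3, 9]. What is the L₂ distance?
12.7671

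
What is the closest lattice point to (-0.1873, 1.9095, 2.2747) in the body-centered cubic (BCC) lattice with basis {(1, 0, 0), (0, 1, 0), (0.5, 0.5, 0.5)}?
(0, 2, 2)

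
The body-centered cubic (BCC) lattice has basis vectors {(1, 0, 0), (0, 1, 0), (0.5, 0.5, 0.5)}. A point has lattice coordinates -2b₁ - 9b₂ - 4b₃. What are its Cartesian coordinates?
(-4, -11, -2)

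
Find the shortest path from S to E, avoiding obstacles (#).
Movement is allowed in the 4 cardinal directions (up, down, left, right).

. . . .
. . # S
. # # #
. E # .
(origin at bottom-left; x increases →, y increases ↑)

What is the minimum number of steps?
8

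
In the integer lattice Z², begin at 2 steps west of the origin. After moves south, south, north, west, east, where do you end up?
(-2, -1)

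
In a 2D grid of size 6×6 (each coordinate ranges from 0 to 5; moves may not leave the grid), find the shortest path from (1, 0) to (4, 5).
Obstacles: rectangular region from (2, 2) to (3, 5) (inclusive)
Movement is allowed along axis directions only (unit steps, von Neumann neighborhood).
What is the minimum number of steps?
8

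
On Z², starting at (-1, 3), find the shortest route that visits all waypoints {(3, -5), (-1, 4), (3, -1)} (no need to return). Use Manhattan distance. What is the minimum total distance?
14
(one optimal route: (-1, 3) → (-1, 4) → (3, -1) → (3, -5))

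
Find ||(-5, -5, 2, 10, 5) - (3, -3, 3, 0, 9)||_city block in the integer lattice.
25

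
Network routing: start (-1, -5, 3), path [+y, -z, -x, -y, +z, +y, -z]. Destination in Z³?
(-2, -4, 2)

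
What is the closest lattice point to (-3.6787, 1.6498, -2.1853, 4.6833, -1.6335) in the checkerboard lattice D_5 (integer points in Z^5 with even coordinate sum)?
(-4, 2, -2, 5, -1)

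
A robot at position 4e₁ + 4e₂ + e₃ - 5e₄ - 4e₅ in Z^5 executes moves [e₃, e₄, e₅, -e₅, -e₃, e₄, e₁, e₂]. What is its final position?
(5, 5, 1, -3, -4)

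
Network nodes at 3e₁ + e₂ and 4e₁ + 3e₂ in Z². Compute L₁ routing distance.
3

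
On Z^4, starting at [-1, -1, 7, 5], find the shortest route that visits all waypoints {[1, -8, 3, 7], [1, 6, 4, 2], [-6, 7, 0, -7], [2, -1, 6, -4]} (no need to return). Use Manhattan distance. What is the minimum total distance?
74
(one optimal route: (-1, -1, 7, 5) → (1, -8, 3, 7) → (2, -1, 6, -4) → (1, 6, 4, 2) → (-6, 7, 0, -7))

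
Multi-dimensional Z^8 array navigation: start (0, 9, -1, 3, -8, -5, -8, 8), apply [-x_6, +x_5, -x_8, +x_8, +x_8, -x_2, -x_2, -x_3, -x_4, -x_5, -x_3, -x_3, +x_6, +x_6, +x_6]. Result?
(0, 7, -4, 2, -8, -3, -8, 9)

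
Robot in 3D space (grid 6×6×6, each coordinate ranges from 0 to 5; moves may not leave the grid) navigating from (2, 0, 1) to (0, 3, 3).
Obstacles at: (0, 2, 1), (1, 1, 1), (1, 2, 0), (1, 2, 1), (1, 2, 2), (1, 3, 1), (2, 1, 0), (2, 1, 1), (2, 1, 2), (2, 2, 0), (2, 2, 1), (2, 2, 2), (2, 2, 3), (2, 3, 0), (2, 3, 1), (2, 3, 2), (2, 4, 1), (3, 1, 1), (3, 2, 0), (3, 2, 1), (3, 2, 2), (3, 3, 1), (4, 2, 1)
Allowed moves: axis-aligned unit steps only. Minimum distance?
7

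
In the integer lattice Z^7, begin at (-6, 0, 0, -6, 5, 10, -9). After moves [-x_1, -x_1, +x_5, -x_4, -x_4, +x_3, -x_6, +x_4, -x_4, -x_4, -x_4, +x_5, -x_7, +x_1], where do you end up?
(-7, 0, 1, -10, 7, 9, -10)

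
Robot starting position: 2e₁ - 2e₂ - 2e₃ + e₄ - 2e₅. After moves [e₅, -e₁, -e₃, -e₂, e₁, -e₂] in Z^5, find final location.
(2, -4, -3, 1, -1)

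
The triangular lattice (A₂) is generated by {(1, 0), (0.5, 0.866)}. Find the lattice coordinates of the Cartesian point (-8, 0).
-8b₁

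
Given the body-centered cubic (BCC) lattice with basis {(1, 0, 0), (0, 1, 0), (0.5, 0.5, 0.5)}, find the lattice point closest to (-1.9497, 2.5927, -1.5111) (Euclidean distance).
(-1.5, 2.5, -1.5)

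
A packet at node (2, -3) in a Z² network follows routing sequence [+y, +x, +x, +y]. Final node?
(4, -1)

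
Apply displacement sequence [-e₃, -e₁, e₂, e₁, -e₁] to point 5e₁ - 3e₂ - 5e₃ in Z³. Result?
(4, -2, -6)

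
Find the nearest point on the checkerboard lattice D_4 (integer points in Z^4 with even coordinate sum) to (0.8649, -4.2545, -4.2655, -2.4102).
(1, -4, -4, -3)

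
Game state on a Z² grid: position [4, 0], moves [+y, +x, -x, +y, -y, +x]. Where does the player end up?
(5, 1)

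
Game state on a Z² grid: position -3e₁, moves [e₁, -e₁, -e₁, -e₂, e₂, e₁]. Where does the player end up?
(-3, 0)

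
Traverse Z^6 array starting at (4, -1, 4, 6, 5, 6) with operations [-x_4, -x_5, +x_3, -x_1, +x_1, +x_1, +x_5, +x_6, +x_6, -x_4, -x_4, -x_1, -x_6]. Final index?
(4, -1, 5, 3, 5, 7)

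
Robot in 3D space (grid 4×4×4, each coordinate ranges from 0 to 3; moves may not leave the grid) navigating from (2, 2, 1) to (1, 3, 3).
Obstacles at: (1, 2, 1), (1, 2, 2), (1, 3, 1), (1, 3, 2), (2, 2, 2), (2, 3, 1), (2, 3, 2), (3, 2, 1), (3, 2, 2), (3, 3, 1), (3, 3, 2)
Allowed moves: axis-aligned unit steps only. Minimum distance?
6
(one shortest path: (2, 2, 1) → (2, 1, 1) → (1, 1, 1) → (1, 1, 2) → (1, 1, 3) → (1, 2, 3) → (1, 3, 3))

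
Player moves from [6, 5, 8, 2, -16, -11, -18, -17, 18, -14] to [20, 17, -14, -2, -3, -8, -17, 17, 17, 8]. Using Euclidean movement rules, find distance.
51.5752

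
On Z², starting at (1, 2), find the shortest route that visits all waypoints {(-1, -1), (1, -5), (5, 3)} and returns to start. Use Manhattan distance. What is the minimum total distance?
28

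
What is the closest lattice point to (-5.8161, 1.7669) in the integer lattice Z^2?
(-6, 2)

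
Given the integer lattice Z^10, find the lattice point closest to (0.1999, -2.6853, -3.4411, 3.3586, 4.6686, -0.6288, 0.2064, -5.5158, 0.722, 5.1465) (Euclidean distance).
(0, -3, -3, 3, 5, -1, 0, -6, 1, 5)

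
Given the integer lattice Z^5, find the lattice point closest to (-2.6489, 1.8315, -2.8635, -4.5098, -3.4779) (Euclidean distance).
(-3, 2, -3, -5, -3)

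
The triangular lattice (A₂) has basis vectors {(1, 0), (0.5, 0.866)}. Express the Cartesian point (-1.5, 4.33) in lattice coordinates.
-4b₁ + 5b₂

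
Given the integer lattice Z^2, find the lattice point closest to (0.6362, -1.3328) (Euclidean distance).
(1, -1)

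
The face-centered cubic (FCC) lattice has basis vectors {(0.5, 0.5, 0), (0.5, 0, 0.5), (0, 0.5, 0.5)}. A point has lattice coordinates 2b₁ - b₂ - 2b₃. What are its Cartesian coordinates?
(0.5, 0, -1.5)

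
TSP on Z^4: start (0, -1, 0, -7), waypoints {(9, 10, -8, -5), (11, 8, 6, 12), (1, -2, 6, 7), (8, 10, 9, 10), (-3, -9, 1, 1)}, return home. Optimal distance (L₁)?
140
(one optimal route: (0, -1, 0, -7) → (9, 10, -8, -5) → (8, 10, 9, 10) → (11, 8, 6, 12) → (1, -2, 6, 7) → (-3, -9, 1, 1) → (0, -1, 0, -7))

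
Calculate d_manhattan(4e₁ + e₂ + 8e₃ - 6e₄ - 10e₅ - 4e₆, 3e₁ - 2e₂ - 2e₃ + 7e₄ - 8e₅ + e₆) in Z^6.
34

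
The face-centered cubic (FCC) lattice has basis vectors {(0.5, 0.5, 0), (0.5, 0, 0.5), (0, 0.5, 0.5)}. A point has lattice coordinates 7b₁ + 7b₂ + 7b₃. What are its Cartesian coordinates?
(7, 7, 7)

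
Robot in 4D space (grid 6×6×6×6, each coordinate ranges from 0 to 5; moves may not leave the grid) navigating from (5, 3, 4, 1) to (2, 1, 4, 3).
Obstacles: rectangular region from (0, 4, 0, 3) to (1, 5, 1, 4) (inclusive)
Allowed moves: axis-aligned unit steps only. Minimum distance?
7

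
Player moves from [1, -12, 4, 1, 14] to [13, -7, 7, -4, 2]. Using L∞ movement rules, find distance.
12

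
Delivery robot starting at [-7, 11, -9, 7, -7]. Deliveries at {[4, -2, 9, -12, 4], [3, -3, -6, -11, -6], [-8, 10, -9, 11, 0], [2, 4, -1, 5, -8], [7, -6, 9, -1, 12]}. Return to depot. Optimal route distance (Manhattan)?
198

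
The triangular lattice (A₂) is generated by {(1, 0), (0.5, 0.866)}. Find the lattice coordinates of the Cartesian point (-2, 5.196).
-5b₁ + 6b₂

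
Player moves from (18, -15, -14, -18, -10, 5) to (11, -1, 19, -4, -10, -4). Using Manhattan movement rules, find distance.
77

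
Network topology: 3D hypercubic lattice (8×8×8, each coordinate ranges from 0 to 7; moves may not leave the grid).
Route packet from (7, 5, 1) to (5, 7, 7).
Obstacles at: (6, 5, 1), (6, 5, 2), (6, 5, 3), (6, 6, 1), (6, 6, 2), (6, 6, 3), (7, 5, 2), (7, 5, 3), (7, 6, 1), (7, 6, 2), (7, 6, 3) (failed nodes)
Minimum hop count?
12
(one shortest path: (7, 5, 1) → (7, 4, 1) → (6, 4, 1) → (5, 4, 1) → (5, 5, 1) → (5, 6, 1) → (5, 7, 1) → (5, 7, 2) → (5, 7, 3) → (5, 7, 4) → (5, 7, 5) → (5, 7, 6) → (5, 7, 7))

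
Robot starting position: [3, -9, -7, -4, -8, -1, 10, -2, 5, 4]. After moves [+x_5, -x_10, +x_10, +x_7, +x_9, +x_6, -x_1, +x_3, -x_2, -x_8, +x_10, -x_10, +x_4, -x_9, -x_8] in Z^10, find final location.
(2, -10, -6, -3, -7, 0, 11, -4, 5, 4)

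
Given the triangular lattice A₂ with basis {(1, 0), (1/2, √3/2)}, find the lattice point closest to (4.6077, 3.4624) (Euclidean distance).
(5, 3.464)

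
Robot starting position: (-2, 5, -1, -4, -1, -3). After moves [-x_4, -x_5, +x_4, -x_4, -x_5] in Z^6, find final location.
(-2, 5, -1, -5, -3, -3)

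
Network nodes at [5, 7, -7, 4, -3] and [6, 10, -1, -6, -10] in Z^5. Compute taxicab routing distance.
27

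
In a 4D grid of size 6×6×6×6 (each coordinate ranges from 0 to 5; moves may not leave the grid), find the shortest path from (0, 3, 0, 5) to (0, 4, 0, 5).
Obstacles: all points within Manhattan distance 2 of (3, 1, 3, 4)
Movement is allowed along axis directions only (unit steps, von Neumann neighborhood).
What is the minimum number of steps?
1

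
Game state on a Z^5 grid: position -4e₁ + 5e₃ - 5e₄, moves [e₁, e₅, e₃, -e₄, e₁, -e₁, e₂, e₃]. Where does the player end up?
(-3, 1, 7, -6, 1)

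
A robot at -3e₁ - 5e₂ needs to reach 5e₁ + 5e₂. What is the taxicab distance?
18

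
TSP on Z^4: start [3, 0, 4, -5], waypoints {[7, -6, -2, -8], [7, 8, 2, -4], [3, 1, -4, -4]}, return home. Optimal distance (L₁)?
64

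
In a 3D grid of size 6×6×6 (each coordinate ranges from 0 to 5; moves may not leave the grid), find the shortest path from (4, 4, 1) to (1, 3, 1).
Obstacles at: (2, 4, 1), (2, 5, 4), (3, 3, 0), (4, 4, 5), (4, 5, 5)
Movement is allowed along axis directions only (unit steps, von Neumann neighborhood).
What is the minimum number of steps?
4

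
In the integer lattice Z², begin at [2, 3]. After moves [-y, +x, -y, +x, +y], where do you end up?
(4, 2)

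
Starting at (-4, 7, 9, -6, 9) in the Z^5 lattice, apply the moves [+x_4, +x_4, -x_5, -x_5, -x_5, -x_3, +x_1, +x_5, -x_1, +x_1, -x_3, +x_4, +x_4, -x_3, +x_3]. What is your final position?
(-3, 7, 7, -2, 7)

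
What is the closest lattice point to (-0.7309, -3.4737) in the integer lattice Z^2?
(-1, -3)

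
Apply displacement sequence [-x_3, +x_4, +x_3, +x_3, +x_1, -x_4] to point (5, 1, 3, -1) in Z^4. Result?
(6, 1, 4, -1)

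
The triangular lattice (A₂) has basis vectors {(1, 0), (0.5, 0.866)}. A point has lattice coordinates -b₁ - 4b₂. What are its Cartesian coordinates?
(-3, -3.464)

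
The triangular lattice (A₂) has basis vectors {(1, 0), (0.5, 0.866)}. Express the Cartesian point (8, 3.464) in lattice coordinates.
6b₁ + 4b₂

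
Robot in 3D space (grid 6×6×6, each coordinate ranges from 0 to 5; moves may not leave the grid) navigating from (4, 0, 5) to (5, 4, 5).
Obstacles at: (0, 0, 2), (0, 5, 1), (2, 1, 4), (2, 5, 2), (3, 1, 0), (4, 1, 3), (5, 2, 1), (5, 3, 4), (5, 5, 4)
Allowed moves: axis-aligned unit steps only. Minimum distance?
5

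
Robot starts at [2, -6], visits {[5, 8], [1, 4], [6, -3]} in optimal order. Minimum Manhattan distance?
27
(one optimal route: (2, -6) → (6, -3) → (5, 8) → (1, 4))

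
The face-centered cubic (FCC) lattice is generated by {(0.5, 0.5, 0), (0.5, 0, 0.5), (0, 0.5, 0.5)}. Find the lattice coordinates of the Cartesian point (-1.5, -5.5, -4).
-3b₁ - 8b₃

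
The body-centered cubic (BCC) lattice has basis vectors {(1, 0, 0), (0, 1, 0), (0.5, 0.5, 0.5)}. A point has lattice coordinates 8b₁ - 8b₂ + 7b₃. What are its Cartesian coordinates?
(11.5, -4.5, 3.5)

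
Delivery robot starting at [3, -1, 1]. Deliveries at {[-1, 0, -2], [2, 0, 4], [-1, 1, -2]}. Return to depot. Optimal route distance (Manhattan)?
24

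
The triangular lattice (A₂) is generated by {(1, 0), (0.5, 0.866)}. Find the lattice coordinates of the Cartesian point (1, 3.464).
-b₁ + 4b₂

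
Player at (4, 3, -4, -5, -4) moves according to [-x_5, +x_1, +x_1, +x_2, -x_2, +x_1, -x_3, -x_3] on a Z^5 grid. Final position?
(7, 3, -6, -5, -5)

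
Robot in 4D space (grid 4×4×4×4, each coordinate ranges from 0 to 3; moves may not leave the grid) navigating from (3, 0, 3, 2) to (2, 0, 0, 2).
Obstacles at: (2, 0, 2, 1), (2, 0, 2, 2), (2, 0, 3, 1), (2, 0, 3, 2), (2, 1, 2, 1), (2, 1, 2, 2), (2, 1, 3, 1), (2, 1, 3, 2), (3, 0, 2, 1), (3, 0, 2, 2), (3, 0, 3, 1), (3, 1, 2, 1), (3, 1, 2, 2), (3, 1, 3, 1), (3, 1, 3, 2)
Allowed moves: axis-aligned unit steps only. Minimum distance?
6
(one shortest path: (3, 0, 3, 2) → (3, 0, 3, 3) → (2, 0, 3, 3) → (2, 0, 2, 3) → (2, 0, 1, 3) → (2, 0, 0, 3) → (2, 0, 0, 2))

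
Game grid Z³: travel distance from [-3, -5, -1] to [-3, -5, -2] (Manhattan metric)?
1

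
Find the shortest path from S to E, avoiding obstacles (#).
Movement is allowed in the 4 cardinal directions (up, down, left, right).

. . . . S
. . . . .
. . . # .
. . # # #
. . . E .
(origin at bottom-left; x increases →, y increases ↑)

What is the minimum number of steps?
9
(one shortest path: (4, 4) → (3, 4) → (2, 4) → (1, 4) → (1, 3) → (1, 2) → (1, 1) → (1, 0) → (2, 0) → (3, 0))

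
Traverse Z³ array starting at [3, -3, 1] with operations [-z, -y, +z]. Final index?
(3, -4, 1)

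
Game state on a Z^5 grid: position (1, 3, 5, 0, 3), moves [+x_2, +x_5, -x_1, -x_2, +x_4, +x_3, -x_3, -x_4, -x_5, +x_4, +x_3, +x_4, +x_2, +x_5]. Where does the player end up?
(0, 4, 6, 2, 4)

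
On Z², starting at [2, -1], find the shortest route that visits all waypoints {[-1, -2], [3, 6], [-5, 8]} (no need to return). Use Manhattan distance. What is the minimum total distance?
26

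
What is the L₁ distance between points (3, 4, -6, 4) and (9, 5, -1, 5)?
13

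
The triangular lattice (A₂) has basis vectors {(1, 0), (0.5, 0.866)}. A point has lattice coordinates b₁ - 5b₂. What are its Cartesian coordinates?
(-1.5, -4.33)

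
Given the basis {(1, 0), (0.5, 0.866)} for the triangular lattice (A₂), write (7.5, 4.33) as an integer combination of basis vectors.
5b₁ + 5b₂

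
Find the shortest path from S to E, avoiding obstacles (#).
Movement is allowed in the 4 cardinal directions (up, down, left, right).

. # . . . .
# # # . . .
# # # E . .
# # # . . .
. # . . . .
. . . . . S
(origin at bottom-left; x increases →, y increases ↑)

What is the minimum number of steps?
5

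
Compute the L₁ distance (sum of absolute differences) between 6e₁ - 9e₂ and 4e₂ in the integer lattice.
19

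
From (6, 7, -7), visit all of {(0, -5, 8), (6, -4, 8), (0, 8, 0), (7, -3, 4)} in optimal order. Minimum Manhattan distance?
48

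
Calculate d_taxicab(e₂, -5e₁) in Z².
6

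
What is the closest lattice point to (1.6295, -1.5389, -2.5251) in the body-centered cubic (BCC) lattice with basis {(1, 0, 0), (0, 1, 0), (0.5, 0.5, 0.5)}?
(1.5, -1.5, -2.5)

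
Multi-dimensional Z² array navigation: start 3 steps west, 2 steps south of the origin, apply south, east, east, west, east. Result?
(-1, -3)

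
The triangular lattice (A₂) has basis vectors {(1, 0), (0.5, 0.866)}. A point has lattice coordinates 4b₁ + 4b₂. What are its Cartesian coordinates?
(6, 3.464)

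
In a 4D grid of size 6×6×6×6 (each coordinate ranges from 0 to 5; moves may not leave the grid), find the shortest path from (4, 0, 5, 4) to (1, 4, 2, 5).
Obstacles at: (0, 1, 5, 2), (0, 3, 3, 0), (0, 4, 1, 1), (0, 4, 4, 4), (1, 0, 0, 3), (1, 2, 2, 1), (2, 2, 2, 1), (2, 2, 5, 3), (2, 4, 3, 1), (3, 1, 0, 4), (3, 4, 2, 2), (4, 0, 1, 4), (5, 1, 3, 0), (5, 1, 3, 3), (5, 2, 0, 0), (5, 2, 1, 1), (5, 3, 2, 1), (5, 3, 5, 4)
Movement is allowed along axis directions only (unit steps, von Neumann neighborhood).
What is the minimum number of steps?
11
(one shortest path: (4, 0, 5, 4) → (3, 0, 5, 4) → (2, 0, 5, 4) → (1, 0, 5, 4) → (1, 1, 5, 4) → (1, 2, 5, 4) → (1, 3, 5, 4) → (1, 4, 5, 4) → (1, 4, 4, 4) → (1, 4, 3, 4) → (1, 4, 2, 4) → (1, 4, 2, 5))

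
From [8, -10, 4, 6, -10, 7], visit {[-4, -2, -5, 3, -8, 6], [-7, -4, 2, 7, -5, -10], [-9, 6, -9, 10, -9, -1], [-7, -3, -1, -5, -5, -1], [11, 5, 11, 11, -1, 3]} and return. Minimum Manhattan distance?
222
(one optimal route: (8, -10, 4, 6, -10, 7) → (-4, -2, -5, 3, -8, 6) → (-7, -3, -1, -5, -5, -1) → (-7, -4, 2, 7, -5, -10) → (-9, 6, -9, 10, -9, -1) → (11, 5, 11, 11, -1, 3) → (8, -10, 4, 6, -10, 7))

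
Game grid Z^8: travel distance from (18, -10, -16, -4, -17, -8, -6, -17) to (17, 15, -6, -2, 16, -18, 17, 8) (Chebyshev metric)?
33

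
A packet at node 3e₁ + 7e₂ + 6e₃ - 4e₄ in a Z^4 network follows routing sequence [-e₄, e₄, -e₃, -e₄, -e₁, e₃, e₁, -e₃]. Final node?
(3, 7, 5, -5)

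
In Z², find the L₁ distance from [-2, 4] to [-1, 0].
5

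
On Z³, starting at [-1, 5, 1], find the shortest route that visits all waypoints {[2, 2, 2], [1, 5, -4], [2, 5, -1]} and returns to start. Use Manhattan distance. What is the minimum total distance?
24
(one optimal route: (-1, 5, 1) → (2, 2, 2) → (2, 5, -1) → (1, 5, -4) → (-1, 5, 1))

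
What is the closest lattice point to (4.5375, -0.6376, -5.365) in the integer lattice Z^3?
(5, -1, -5)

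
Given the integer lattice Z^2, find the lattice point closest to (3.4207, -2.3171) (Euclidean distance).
(3, -2)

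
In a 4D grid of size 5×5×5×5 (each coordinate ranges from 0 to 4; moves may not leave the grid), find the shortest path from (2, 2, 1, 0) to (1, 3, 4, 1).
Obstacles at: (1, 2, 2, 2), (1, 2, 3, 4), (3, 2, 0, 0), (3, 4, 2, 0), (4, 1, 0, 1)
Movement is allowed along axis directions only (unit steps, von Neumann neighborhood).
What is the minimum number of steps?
6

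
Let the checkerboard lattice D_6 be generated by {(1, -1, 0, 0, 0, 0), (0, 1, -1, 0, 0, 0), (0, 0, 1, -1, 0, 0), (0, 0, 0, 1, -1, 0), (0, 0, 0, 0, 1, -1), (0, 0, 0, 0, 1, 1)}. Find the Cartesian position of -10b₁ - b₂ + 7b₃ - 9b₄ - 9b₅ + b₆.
(-10, 9, 8, -16, 1, 10)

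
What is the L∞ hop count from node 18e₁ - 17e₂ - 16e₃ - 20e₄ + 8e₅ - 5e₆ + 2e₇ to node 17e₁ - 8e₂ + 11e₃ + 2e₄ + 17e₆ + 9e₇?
27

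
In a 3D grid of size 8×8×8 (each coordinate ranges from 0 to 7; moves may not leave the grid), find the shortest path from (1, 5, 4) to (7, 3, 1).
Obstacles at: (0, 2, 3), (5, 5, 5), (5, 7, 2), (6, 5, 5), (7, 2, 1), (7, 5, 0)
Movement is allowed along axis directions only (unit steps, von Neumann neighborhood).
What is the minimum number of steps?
11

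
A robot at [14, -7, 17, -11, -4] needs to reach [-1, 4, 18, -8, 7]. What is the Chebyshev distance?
15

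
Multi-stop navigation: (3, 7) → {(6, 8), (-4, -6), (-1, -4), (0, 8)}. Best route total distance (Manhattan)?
28
(one optimal route: (3, 7) → (6, 8) → (0, 8) → (-1, -4) → (-4, -6))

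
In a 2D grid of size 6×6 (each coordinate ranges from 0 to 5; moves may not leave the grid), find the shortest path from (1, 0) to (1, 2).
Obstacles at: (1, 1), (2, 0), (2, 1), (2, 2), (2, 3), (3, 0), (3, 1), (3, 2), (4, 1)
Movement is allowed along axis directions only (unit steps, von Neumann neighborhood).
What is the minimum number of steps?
4
(one shortest path: (1, 0) → (0, 0) → (0, 1) → (0, 2) → (1, 2))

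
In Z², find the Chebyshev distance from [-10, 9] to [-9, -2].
11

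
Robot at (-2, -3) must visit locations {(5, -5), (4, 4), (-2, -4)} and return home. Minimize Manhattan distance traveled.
32
(one optimal route: (-2, -3) → (4, 4) → (5, -5) → (-2, -4) → (-2, -3))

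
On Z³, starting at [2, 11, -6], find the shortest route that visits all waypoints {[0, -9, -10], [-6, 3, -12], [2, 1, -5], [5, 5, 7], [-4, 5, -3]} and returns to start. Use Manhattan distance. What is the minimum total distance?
102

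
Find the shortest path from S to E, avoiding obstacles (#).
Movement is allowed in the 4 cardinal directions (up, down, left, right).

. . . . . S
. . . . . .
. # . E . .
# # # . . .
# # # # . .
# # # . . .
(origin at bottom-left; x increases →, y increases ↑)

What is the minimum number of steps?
4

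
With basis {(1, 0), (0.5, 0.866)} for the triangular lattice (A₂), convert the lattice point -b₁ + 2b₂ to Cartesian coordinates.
(0, 1.732)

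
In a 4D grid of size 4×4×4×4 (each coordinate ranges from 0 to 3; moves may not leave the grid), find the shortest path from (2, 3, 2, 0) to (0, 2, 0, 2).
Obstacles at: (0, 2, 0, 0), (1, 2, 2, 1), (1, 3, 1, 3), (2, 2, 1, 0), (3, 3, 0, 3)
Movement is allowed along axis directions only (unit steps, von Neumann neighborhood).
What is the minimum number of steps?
7
(one shortest path: (2, 3, 2, 0) → (1, 3, 2, 0) → (0, 3, 2, 0) → (0, 2, 2, 0) → (0, 2, 1, 0) → (0, 2, 1, 1) → (0, 2, 0, 1) → (0, 2, 0, 2))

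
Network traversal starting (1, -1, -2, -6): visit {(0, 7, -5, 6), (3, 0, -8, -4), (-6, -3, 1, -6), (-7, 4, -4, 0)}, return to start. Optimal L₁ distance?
82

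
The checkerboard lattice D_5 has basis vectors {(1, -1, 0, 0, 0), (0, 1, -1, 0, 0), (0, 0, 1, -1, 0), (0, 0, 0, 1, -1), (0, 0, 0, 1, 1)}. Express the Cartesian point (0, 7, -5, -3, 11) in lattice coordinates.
7b₂ + 2b₃ - 6b₄ + 5b₅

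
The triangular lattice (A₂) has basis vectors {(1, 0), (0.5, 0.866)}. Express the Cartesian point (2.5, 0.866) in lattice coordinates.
2b₁ + b₂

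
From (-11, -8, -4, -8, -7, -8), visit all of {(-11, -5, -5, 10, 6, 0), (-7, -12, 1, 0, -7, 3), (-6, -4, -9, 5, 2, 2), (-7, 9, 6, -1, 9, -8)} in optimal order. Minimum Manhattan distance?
138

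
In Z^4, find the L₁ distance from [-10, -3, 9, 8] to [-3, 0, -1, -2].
30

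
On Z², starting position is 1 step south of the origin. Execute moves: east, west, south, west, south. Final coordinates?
(-1, -3)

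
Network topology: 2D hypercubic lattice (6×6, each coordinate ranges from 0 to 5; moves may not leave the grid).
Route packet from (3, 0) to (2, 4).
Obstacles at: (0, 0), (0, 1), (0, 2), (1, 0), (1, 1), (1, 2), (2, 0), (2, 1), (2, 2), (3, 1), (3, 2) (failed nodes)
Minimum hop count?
7
(one shortest path: (3, 0) → (4, 0) → (4, 1) → (4, 2) → (4, 3) → (3, 3) → (2, 3) → (2, 4))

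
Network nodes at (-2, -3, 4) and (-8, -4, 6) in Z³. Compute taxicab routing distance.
9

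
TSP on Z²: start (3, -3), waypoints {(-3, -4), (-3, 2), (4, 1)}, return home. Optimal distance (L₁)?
26
(one optimal route: (3, -3) → (-3, -4) → (-3, 2) → (4, 1) → (3, -3))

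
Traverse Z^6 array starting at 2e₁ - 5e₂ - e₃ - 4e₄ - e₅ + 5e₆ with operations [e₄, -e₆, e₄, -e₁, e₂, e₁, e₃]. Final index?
(2, -4, 0, -2, -1, 4)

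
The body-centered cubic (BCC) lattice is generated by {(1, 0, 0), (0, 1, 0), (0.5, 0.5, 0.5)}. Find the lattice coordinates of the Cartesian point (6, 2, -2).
8b₁ + 4b₂ - 4b₃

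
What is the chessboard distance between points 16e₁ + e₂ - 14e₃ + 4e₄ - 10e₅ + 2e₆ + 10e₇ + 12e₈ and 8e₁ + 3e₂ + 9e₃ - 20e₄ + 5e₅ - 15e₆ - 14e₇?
24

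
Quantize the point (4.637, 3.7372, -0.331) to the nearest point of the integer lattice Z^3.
(5, 4, 0)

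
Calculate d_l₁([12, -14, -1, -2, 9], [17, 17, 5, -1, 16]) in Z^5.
50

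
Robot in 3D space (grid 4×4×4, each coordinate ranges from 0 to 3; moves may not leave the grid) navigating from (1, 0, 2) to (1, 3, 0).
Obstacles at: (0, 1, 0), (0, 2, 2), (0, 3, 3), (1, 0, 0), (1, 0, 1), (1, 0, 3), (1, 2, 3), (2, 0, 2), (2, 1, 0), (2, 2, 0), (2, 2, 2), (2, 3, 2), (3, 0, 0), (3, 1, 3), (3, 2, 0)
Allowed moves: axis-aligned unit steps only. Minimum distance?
5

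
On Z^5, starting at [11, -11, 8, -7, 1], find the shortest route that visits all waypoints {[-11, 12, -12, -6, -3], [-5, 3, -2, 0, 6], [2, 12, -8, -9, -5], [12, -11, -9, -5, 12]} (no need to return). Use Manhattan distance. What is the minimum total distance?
142
(one optimal route: (11, -11, 8, -7, 1) → (12, -11, -9, -5, 12) → (-5, 3, -2, 0, 6) → (-11, 12, -12, -6, -3) → (2, 12, -8, -9, -5))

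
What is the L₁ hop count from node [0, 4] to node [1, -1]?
6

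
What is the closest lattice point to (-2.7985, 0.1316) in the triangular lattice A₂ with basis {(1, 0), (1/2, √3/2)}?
(-3, 0)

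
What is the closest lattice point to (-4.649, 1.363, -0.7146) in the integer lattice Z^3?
(-5, 1, -1)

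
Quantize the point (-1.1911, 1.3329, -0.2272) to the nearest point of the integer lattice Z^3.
(-1, 1, 0)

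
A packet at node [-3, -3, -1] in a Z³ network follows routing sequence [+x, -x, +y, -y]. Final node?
(-3, -3, -1)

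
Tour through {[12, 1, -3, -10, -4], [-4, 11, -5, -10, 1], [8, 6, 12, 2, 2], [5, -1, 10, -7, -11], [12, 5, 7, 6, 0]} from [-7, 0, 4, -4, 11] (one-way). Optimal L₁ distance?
154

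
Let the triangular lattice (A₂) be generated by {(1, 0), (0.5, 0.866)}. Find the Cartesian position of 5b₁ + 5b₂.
(7.5, 4.33)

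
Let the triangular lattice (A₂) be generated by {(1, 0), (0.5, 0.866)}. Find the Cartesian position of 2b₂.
(1, 1.732)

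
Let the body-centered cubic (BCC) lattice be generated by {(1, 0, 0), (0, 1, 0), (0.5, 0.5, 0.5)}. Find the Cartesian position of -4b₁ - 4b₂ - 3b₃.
(-5.5, -5.5, -1.5)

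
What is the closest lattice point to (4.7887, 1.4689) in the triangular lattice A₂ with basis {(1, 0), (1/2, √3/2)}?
(5, 1.732)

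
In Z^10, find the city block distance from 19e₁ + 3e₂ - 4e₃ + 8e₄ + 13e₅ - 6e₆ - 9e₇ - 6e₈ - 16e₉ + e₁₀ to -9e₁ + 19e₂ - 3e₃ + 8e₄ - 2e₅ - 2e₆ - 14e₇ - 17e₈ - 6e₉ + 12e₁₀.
101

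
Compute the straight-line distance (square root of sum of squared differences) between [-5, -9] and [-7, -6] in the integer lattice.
3.60555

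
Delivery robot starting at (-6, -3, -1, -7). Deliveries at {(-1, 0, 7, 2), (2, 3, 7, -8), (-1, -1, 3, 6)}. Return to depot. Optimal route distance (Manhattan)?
72
(one optimal route: (-6, -3, -1, -7) → (2, 3, 7, -8) → (-1, 0, 7, 2) → (-1, -1, 3, 6) → (-6, -3, -1, -7))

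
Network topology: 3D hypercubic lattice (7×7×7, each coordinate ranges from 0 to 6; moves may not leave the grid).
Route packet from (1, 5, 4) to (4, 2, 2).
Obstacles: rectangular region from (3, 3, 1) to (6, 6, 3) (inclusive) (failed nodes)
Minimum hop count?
8
(one shortest path: (1, 5, 4) → (2, 5, 4) → (3, 5, 4) → (4, 5, 4) → (4, 4, 4) → (4, 3, 4) → (4, 2, 4) → (4, 2, 3) → (4, 2, 2))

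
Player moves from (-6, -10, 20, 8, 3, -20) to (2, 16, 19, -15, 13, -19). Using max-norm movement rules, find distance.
26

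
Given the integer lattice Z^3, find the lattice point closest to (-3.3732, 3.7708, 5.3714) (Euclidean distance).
(-3, 4, 5)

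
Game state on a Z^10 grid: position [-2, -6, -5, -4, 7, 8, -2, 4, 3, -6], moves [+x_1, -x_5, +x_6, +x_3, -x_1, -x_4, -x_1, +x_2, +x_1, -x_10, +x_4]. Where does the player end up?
(-2, -5, -4, -4, 6, 9, -2, 4, 3, -7)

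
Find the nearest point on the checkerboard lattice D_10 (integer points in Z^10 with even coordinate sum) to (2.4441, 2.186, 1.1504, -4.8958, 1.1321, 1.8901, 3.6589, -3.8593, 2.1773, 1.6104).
(3, 2, 1, -5, 1, 2, 4, -4, 2, 2)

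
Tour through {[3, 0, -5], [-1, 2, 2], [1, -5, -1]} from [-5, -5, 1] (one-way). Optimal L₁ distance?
32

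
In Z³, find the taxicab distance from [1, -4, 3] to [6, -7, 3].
8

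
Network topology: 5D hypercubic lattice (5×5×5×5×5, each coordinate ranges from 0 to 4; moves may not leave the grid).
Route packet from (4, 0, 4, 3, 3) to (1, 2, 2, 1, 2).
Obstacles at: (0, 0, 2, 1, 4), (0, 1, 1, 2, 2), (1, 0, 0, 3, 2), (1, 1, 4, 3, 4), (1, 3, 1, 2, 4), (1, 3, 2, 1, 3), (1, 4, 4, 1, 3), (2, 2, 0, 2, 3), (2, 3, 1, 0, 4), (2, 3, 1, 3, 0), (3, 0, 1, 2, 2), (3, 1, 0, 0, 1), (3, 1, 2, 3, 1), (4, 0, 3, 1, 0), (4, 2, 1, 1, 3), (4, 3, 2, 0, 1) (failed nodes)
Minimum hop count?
10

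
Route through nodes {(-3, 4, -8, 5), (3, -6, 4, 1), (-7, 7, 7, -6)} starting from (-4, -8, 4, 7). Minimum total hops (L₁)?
80
(one optimal route: (-4, -8, 4, 7) → (3, -6, 4, 1) → (-3, 4, -8, 5) → (-7, 7, 7, -6))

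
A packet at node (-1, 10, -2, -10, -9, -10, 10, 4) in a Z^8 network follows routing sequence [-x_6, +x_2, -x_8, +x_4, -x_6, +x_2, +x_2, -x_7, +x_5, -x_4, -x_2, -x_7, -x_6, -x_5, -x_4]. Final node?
(-1, 12, -2, -11, -9, -13, 8, 3)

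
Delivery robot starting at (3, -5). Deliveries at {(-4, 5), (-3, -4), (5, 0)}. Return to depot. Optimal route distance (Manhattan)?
38
(one optimal route: (3, -5) → (-3, -4) → (-4, 5) → (5, 0) → (3, -5))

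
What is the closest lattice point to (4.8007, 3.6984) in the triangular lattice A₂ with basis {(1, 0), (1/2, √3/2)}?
(5, 3.464)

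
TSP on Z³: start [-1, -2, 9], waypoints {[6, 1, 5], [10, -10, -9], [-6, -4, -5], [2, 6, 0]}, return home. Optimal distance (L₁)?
108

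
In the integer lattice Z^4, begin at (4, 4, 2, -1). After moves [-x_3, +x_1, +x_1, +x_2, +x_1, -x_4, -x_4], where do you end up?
(7, 5, 1, -3)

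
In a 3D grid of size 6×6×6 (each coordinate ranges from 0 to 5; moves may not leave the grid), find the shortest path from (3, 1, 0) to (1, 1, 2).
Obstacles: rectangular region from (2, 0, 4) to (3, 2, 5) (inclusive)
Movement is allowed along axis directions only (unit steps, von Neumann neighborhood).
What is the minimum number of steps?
4
(one shortest path: (3, 1, 0) → (2, 1, 0) → (1, 1, 0) → (1, 1, 1) → (1, 1, 2))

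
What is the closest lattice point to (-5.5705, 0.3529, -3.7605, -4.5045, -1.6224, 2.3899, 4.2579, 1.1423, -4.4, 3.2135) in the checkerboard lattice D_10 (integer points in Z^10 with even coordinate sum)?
(-6, 0, -4, -4, -2, 2, 4, 1, -4, 3)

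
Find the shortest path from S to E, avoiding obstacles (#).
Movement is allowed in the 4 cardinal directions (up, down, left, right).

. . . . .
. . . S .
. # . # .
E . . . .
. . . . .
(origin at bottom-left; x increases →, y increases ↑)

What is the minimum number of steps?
5
(one shortest path: (3, 3) → (2, 3) → (1, 3) → (0, 3) → (0, 2) → (0, 1))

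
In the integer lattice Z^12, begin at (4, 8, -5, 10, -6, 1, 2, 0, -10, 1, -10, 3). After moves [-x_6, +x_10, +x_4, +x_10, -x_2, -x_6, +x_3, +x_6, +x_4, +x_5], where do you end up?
(4, 7, -4, 12, -5, 0, 2, 0, -10, 3, -10, 3)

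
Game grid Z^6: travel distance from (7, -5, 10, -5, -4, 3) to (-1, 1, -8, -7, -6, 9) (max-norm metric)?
18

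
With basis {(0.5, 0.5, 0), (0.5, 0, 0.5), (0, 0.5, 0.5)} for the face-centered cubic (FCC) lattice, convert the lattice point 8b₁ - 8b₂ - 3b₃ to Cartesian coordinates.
(0, 2.5, -5.5)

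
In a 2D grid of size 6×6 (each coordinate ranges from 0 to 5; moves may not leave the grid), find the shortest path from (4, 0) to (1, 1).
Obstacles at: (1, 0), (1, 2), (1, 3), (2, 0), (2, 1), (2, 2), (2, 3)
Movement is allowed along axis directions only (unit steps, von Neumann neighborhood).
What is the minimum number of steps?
12
(one shortest path: (4, 0) → (3, 0) → (3, 1) → (3, 2) → (3, 3) → (3, 4) → (2, 4) → (1, 4) → (0, 4) → (0, 3) → (0, 2) → (0, 1) → (1, 1))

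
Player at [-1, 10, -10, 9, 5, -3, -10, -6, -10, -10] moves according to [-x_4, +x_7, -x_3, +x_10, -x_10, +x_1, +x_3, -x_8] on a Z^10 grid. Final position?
(0, 10, -10, 8, 5, -3, -9, -7, -10, -10)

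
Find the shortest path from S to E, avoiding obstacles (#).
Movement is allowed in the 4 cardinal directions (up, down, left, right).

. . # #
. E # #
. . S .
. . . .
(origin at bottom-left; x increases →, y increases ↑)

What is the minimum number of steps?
2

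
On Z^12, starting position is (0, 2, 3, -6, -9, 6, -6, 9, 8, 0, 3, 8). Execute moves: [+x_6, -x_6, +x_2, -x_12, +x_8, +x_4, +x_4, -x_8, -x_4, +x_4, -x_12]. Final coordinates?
(0, 3, 3, -4, -9, 6, -6, 9, 8, 0, 3, 6)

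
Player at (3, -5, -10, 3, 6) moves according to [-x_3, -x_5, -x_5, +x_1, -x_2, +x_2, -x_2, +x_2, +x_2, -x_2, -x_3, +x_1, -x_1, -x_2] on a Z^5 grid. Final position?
(4, -6, -12, 3, 4)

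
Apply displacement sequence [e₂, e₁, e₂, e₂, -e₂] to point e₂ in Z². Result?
(1, 3)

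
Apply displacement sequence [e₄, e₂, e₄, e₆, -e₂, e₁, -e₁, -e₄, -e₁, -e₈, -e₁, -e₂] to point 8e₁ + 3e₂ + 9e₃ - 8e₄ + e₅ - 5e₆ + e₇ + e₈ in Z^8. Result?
(6, 2, 9, -7, 1, -4, 1, 0)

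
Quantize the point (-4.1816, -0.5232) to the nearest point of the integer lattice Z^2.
(-4, -1)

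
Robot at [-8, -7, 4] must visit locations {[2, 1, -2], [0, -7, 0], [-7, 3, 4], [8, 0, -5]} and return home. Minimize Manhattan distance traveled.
70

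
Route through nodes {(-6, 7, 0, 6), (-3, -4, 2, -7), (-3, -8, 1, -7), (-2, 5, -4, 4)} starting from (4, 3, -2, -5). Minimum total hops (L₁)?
65
(one optimal route: (4, 3, -2, -5) → (-2, 5, -4, 4) → (-6, 7, 0, 6) → (-3, -4, 2, -7) → (-3, -8, 1, -7))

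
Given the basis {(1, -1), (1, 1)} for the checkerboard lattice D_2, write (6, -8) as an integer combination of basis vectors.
7b₁ - b₂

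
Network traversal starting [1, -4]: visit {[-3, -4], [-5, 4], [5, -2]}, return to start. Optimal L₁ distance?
36
(one optimal route: (1, -4) → (-3, -4) → (-5, 4) → (5, -2) → (1, -4))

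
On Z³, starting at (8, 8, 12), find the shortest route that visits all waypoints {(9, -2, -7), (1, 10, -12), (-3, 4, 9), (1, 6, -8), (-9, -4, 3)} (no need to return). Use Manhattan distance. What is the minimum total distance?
93
(one optimal route: (8, 8, 12) → (-3, 4, 9) → (-9, -4, 3) → (9, -2, -7) → (1, 6, -8) → (1, 10, -12))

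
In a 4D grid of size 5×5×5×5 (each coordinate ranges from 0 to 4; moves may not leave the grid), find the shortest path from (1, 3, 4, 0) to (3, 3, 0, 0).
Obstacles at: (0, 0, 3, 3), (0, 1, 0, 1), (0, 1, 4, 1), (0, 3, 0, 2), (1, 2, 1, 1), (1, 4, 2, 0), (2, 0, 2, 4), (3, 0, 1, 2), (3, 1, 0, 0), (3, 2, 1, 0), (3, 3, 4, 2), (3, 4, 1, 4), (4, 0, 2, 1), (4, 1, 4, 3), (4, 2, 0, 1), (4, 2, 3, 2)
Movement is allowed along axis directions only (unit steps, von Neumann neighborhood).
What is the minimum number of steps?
6
(one shortest path: (1, 3, 4, 0) → (2, 3, 4, 0) → (3, 3, 4, 0) → (3, 3, 3, 0) → (3, 3, 2, 0) → (3, 3, 1, 0) → (3, 3, 0, 0))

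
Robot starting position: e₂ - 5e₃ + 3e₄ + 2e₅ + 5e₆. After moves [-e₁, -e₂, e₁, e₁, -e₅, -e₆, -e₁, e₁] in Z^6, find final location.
(1, 0, -5, 3, 1, 4)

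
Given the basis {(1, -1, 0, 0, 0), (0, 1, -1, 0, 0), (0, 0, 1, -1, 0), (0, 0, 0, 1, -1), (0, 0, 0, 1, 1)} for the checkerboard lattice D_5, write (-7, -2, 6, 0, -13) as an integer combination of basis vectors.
-7b₁ - 9b₂ - 3b₃ + 5b₄ - 8b₅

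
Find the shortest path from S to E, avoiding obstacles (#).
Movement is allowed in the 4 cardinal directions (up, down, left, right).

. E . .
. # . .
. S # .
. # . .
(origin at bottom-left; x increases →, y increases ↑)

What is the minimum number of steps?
4
(one shortest path: (1, 1) → (0, 1) → (0, 2) → (0, 3) → (1, 3))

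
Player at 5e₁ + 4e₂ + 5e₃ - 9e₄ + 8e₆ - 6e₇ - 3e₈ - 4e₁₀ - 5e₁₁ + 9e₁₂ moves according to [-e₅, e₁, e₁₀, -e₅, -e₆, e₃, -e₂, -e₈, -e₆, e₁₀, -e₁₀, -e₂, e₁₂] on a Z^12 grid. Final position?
(6, 2, 6, -9, -2, 6, -6, -4, 0, -3, -5, 10)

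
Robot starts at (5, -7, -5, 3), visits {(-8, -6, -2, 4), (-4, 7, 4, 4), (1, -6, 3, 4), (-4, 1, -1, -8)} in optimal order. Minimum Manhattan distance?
74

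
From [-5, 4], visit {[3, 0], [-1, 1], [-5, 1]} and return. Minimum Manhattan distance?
24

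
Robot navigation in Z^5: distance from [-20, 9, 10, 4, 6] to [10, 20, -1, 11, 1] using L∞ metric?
30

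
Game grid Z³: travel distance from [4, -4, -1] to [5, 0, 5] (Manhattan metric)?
11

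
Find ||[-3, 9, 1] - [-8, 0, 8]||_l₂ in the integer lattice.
12.4499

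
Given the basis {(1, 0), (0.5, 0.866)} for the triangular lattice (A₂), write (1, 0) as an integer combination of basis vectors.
b₁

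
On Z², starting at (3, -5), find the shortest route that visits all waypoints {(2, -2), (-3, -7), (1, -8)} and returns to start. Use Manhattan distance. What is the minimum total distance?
24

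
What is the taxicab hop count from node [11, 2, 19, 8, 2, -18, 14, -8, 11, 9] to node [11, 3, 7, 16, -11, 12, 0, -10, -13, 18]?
113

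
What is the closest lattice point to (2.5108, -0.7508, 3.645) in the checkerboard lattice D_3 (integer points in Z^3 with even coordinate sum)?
(3, -1, 4)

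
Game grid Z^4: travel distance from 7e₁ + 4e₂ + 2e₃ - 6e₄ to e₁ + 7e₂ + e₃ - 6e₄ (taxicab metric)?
10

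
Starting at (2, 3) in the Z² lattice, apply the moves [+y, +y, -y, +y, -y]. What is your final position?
(2, 4)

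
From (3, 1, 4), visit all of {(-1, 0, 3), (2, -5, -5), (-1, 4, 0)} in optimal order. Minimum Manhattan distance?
30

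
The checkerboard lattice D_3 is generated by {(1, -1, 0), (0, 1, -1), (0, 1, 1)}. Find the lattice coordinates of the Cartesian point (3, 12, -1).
3b₁ + 8b₂ + 7b₃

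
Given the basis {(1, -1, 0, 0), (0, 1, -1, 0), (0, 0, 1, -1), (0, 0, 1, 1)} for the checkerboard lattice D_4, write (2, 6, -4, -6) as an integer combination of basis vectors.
2b₁ + 8b₂ + 5b₃ - b₄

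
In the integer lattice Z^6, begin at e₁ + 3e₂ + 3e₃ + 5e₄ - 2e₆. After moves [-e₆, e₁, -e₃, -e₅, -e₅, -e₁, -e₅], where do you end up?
(1, 3, 2, 5, -3, -3)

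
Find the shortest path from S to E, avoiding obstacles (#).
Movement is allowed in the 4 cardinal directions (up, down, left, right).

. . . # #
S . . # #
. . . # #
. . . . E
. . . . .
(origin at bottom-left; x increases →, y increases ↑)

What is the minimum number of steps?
6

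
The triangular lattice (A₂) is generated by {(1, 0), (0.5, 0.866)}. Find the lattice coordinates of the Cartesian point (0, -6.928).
4b₁ - 8b₂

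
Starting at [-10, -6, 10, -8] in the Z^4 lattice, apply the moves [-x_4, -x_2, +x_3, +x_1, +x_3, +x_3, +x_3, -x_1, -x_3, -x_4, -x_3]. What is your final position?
(-10, -7, 12, -10)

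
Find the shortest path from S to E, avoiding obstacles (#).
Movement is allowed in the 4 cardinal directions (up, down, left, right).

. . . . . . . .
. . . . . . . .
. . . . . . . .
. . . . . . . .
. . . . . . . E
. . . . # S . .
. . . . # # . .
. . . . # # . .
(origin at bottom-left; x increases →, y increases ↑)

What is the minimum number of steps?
3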